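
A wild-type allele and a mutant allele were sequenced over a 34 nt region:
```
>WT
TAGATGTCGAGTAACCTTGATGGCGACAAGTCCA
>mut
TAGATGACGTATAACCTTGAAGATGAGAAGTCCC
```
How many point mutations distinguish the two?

Comparing position by position, 8 bases differ: 7 (T/A), 10 (A/T), 11 (G/A), 21 (T/A), 23 (G/A), 24 (C/T), 27 (C/G), 34 (A/C).

8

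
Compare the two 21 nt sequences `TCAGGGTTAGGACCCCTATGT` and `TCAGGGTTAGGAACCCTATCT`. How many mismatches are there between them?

Mismatches (1-based): site 13: C→A; site 20: G→C.

2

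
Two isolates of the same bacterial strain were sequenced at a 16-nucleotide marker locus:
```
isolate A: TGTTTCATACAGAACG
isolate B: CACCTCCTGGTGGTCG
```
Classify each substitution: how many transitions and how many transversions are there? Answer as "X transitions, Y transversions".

Transitions (purine↔purine or pyrimidine↔pyrimidine): 1 T→C, 2 G→A, 3 T→C, 4 T→C, 9 A→G, 13 A→G.
Transversions (purine↔pyrimidine): 7 A→C, 10 C→G, 11 A→T, 14 A→T.

6 transitions, 4 transversions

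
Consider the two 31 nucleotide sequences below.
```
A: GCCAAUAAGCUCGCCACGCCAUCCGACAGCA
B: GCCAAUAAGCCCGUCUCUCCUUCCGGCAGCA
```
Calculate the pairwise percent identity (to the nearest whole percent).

6 positions differ (11, 14, 16, 18, 21, 26), so 25 of 31 match: 25/31 = 80.65%.

81%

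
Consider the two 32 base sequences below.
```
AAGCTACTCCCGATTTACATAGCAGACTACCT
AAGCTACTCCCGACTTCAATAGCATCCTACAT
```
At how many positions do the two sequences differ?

6

The sequences differ at positions 14, 17, 18, 25, 26, 31 (1-based) — 6 in total.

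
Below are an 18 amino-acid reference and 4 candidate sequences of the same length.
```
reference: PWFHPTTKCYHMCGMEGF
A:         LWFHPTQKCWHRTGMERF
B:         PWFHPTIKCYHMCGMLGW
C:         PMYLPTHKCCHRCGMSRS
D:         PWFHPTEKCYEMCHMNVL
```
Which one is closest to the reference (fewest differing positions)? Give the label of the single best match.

B

Hamming distances to reference — A: 6; B: 3; C: 9; D: 6.
Smallest is B with 3 mismatches.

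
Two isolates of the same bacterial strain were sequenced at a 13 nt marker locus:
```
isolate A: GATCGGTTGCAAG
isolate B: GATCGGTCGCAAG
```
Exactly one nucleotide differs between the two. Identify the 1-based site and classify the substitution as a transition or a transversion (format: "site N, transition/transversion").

The sequences differ only at site 8: T→C (pyrimidine→pyrimidine), a transition.

site 8, transition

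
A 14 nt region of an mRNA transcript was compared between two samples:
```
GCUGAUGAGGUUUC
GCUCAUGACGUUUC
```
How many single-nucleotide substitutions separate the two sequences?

2

Comparing position by position, 2 bases differ: 4 (G/C), 9 (G/C).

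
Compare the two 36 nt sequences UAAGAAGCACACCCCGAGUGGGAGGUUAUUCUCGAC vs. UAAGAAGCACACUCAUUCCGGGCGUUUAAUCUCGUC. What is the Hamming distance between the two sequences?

Comparing position by position, 10 bases differ: 13 (C/U), 15 (C/A), 16 (G/U), 17 (A/U), 18 (G/C), 19 (U/C), 23 (A/C), 25 (G/U), 29 (U/A), 35 (A/U).

10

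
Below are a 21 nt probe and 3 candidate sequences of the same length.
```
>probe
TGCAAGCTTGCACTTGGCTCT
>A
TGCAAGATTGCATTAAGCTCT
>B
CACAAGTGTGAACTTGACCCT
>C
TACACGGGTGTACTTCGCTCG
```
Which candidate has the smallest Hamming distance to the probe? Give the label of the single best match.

Hamming distances to probe — A: 4; B: 7; C: 7.
Smallest is A with 4 mismatches.

A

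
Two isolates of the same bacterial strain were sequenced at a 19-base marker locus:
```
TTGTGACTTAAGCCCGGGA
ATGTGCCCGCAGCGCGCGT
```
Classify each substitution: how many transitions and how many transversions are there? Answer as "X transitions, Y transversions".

1 transition, 7 transversions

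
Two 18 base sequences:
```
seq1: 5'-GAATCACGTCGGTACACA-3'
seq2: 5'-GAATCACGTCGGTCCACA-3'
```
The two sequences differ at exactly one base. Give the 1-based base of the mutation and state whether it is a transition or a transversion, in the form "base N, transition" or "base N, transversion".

base 14, transversion

Base 14 changes A→C. A is a purine and C is a pyrimidine, so this is a transversion.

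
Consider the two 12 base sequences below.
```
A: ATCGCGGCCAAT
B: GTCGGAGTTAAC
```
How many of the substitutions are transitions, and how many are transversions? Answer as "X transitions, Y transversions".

Transitions (purine↔purine or pyrimidine↔pyrimidine): 1 A→G, 6 G→A, 8 C→T, 9 C→T, 12 T→C.
Transversions (purine↔pyrimidine): 5 C→G.

5 transitions, 1 transversion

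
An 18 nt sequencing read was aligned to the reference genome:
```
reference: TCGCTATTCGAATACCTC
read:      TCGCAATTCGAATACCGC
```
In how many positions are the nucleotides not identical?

Comparing position by position, 2 positions differ: 5 (T/A), 17 (T/G).

2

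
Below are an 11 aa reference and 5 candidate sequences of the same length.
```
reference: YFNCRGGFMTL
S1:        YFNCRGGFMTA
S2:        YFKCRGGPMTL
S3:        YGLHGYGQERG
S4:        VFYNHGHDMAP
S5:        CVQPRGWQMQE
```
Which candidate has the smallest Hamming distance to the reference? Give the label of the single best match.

S1

S1 differs at 1 position; S2 differs at 2 positions; S3 differs at 9 positions; S4 differs at 8 positions; S5 differs at 8 positions. The closest is S1.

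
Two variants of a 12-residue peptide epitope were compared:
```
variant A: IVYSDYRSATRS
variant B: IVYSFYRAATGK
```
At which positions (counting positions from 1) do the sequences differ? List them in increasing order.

5, 8, 11, 12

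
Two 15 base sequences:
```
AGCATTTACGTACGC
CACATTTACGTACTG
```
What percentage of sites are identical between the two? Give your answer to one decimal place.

4 positions differ (1, 2, 14, 15), so 11 of 15 match: 11/15 = 73.33%.

73.3%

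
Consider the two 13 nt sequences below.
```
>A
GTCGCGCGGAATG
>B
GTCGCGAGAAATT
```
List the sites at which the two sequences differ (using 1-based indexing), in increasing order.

7, 9, 13

Scanning 1-based: 7: C/A; 9: G/A; 13: G/T.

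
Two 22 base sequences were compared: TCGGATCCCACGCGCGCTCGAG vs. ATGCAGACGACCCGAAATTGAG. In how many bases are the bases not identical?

Comparing position by position, 11 bases differ: 1 (T/A), 2 (C/T), 4 (G/C), 6 (T/G), 7 (C/A), 9 (C/G), 12 (G/C), 15 (C/A), 16 (G/A), 17 (C/A), 19 (C/T).

11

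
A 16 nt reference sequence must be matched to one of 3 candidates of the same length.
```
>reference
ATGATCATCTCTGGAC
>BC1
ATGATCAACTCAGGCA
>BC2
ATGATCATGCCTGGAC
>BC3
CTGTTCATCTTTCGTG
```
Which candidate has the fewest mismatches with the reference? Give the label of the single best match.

Hamming distances to reference — BC1: 4; BC2: 2; BC3: 6.
Smallest is BC2 with 2 mismatches.

BC2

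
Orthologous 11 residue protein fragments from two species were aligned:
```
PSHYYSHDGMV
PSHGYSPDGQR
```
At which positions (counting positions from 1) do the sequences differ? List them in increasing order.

4, 7, 10, 11

Differences at position 4 (Y→G), position 7 (H→P), position 10 (M→Q), position 11 (V→R).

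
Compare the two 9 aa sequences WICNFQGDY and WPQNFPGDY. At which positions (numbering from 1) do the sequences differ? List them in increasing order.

Scanning 1-based: 2: I/P; 3: C/Q; 6: Q/P.

2, 3, 6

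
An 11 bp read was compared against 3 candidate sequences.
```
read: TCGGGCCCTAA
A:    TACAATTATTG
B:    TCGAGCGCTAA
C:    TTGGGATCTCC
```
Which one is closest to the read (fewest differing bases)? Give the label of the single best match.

Hamming distances to read — A: 9; B: 2; C: 5.
Smallest is B with 2 mismatches.

B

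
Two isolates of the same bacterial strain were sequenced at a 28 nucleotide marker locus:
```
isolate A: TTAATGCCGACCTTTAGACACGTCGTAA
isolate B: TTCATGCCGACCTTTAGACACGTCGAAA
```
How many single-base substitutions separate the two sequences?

The sequences differ at sites 3, 26 (1-based) — 2 in total.

2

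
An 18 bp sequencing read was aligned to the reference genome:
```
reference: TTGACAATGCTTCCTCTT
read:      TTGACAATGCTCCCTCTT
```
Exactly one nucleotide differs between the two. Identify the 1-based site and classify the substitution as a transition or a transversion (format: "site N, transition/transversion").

site 12, transition

The sequences differ only at site 12: T→C (pyrimidine→pyrimidine), a transition.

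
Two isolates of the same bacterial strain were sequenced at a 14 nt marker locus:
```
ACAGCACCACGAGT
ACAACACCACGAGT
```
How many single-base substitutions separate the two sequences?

1

The sequences differ at sites 4 (1-based) — 1 in total.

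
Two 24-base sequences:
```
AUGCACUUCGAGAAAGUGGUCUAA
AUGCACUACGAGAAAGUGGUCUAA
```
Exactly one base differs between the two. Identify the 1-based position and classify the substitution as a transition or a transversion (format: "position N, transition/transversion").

The sequences differ only at position 8: U→A (pyrimidine→purine), a transversion.

position 8, transversion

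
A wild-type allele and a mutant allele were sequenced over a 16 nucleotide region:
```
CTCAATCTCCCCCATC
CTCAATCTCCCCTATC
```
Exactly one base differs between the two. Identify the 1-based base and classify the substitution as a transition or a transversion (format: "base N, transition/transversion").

The sequences differ only at base 13: C→T (pyrimidine→pyrimidine), a transition.

base 13, transition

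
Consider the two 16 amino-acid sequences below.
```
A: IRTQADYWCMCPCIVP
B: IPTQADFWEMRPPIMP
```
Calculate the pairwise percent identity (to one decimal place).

6 positions differ (2, 7, 9, 11, 13, 15), so 10 of 16 match: 10/16 = 62.5%.

62.5%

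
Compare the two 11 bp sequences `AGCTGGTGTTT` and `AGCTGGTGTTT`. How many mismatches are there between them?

0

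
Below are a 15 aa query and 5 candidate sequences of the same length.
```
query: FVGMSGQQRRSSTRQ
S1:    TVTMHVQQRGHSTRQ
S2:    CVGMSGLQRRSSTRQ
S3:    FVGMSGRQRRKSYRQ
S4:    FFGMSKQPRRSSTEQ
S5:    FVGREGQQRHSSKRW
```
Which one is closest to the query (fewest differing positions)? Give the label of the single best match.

S2

S1 differs at 6 positions; S2 differs at 2 positions; S3 differs at 3 positions; S4 differs at 4 positions; S5 differs at 5 positions. The closest is S2.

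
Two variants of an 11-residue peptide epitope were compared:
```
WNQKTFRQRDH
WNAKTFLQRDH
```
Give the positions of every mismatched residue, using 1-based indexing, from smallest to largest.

Scanning 1-based: 3: Q/A; 7: R/L.

3, 7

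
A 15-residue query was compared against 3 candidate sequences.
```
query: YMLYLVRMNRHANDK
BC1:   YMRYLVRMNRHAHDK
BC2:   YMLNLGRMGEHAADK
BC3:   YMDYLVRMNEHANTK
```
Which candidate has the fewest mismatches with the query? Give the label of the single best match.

BC1 differs at 2 positions; BC2 differs at 5 positions; BC3 differs at 3 positions. The closest is BC1.

BC1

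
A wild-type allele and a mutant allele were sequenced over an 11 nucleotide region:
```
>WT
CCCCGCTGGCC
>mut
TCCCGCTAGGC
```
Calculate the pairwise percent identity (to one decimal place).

72.7%

3 positions differ (1, 8, 10), so 8 of 11 match: 8/11 = 72.73%.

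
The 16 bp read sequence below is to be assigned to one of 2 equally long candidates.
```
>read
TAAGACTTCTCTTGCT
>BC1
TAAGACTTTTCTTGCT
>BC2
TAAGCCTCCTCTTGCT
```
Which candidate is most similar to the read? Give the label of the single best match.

Hamming distances to read — BC1: 1; BC2: 2.
Smallest is BC1 with 1 mismatch.

BC1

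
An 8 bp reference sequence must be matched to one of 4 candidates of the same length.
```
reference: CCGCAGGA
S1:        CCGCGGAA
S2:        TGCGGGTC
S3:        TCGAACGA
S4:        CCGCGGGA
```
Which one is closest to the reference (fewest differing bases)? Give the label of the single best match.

Hamming distances to reference — S1: 2; S2: 7; S3: 3; S4: 1.
Smallest is S4 with 1 mismatch.

S4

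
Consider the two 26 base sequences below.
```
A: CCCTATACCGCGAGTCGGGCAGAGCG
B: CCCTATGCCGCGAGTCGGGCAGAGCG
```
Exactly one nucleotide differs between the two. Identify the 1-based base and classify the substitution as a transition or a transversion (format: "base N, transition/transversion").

Base 7 changes A→G. A is a purine and G is a purine, so this is a transition.

base 7, transition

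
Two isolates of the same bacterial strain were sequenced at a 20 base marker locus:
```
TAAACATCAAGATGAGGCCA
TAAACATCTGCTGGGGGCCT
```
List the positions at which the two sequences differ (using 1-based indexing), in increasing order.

Scanning 1-based: 9: A/T; 10: A/G; 11: G/C; 12: A/T; 13: T/G; 15: A/G; 20: A/T.

9, 10, 11, 12, 13, 15, 20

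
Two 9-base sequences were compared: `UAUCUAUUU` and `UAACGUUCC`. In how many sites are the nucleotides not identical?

The sequences differ at sites 3, 5, 6, 8, 9 (1-based) — 5 in total.

5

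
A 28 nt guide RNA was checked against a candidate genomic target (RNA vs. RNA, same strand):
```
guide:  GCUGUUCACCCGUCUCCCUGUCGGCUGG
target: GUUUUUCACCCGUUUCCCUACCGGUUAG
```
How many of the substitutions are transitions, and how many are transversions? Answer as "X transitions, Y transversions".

Transitions (purine↔purine or pyrimidine↔pyrimidine): 2 C→U, 14 C→U, 20 G→A, 21 U→C, 25 C→U, 27 G→A.
Transversions (purine↔pyrimidine): 4 G→U.

6 transitions, 1 transversion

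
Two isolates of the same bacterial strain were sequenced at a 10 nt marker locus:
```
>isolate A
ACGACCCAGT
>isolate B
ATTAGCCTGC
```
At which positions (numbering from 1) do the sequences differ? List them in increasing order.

2, 3, 5, 8, 10

Differences at position 2 (C→T), position 3 (G→T), position 5 (C→G), position 8 (A→T), position 10 (T→C).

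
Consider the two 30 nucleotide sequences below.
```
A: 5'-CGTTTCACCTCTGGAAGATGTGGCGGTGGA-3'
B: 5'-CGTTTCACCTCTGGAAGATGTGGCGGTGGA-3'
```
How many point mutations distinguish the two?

0

The two sequences are identical at every position.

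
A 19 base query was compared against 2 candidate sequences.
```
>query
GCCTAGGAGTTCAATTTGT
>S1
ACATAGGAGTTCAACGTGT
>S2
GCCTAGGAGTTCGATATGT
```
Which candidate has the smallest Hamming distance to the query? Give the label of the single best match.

S2

S1 differs at 4 sites; S2 differs at 2 sites. The closest is S2.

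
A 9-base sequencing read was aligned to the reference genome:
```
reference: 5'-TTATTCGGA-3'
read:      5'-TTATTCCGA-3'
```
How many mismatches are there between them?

1

The sequences differ at positions 7 (1-based) — 1 in total.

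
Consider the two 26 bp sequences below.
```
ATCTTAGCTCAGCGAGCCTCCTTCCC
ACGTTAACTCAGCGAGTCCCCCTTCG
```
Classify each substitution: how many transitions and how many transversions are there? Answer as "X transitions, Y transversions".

6 transitions, 2 transversions

Transitions (purine↔purine or pyrimidine↔pyrimidine): 2 T→C, 7 G→A, 17 C→T, 19 T→C, 22 T→C, 24 C→T.
Transversions (purine↔pyrimidine): 3 C→G, 26 C→G.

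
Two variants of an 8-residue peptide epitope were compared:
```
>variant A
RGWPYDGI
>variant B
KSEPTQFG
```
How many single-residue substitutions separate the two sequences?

7

The sequences differ at residues 1, 2, 3, 5, 6, 7, 8 (1-based) — 7 in total.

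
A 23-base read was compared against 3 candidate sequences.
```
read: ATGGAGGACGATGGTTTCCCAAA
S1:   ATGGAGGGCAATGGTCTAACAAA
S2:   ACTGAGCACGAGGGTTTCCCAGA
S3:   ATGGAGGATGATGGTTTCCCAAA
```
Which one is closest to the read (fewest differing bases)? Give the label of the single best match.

Hamming distances to read — S1: 5; S2: 5; S3: 1.
Smallest is S3 with 1 mismatch.

S3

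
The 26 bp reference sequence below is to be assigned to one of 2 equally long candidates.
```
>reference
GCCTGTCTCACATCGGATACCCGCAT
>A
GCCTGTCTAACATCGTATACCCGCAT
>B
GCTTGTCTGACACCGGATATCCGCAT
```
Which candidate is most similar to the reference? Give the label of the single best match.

Hamming distances to reference — A: 2; B: 4.
Smallest is A with 2 mismatches.

A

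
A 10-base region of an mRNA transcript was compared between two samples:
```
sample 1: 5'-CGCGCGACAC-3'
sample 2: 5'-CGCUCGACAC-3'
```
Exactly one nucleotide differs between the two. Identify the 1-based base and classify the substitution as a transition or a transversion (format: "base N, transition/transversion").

base 4, transversion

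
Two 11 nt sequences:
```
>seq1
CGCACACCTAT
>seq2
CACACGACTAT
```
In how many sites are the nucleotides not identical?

The sequences differ at sites 2, 6, 7 (1-based) — 3 in total.

3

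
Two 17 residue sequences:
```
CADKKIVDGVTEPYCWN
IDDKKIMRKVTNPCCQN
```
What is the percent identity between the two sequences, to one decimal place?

52.9%

Mismatches at positions 1, 2, 7, 8, 9, 12, 14, 16 (1-based): 8 of 17.
Identical positions: 9/17 = 52.94% → 52.9%.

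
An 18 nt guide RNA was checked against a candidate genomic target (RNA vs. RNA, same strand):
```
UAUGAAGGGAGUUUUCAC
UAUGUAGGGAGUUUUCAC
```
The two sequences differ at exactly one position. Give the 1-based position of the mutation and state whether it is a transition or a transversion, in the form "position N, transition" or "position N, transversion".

position 5, transversion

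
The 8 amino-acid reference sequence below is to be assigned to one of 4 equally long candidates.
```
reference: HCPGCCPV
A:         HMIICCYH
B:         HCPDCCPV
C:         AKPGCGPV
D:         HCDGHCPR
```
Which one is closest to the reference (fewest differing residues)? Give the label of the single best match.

A differs at 5 residues; B differs at 1 residue; C differs at 3 residues; D differs at 3 residues. The closest is B.

B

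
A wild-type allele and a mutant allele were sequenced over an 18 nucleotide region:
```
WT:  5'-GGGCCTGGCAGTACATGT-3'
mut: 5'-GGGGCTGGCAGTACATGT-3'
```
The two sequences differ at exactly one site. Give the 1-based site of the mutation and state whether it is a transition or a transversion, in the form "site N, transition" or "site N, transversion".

site 4, transversion

The sequences differ only at site 4: C→G (pyrimidine→purine), a transversion.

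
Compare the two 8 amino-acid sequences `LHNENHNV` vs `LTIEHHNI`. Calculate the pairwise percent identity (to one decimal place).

Mismatches at positions 2, 3, 5, 8 (1-based): 4 of 8.
Identical positions: 4/8 = 50% → 50.0%.

50.0%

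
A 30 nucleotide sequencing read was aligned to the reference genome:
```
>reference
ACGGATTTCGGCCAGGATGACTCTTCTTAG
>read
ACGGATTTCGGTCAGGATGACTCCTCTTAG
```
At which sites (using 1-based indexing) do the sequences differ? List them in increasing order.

12, 24

Scanning 1-based: 12: C/T; 24: T/C.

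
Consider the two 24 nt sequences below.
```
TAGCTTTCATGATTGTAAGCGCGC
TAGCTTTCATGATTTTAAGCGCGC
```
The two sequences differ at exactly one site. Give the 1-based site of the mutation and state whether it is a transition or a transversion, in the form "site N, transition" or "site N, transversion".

The sequences differ only at site 15: G→T (purine→pyrimidine), a transversion.

site 15, transversion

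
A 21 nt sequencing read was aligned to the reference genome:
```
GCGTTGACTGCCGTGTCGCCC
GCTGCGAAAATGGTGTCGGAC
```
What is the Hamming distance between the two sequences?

10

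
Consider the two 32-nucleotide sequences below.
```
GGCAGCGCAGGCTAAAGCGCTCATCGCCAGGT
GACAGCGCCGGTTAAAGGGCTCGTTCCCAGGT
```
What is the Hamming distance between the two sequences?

7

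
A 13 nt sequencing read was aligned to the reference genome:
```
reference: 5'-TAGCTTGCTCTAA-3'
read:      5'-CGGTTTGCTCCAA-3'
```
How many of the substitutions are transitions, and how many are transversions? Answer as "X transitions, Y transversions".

Transitions (purine↔purine or pyrimidine↔pyrimidine): 1 T→C, 2 A→G, 4 C→T, 11 T→C.
Transversions (purine↔pyrimidine): none.

4 transitions, 0 transversions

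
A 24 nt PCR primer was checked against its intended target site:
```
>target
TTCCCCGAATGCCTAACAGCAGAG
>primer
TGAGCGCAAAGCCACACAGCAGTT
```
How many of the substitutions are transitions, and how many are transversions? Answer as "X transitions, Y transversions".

0 transitions, 10 transversions

Mismatches (1-based):
site 2: T→G (pyrimidine→purine, transversion)
site 3: C→A (pyrimidine→purine, transversion)
site 4: C→G (pyrimidine→purine, transversion)
site 6: C→G (pyrimidine→purine, transversion)
site 7: G→C (purine→pyrimidine, transversion)
site 10: T→A (pyrimidine→purine, transversion)
site 14: T→A (pyrimidine→purine, transversion)
site 15: A→C (purine→pyrimidine, transversion)
site 23: A→T (purine→pyrimidine, transversion)
site 24: G→T (purine→pyrimidine, transversion)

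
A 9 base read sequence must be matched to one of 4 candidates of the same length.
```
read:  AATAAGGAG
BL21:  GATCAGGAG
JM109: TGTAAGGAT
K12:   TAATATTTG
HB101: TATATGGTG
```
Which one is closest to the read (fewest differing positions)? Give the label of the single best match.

BL21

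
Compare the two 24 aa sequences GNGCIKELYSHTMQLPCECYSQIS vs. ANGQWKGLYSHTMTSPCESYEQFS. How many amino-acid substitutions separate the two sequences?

Comparing position by position, 9 residues differ: 1 (G/A), 4 (C/Q), 5 (I/W), 7 (E/G), 14 (Q/T), 15 (L/S), 19 (C/S), 21 (S/E), 23 (I/F).

9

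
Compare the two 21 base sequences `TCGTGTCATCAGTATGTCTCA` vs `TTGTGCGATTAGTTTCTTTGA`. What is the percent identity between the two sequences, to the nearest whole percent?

62%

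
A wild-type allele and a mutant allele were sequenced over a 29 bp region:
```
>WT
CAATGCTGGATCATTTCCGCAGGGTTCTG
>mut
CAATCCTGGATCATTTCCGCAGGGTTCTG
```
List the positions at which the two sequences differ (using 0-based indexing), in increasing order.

4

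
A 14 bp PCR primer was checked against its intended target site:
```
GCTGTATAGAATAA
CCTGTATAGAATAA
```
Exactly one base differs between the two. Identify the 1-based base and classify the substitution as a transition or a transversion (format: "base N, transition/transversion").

base 1, transversion

Base 1 changes G→C. G is a purine and C is a pyrimidine, so this is a transversion.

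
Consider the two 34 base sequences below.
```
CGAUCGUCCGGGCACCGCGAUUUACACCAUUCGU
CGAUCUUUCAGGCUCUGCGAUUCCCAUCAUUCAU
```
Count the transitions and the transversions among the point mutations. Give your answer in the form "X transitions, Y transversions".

Transitions (purine↔purine or pyrimidine↔pyrimidine): 8 C→U, 10 G→A, 16 C→U, 23 U→C, 27 C→U, 33 G→A.
Transversions (purine↔pyrimidine): 6 G→U, 14 A→U, 24 A→C.

6 transitions, 3 transversions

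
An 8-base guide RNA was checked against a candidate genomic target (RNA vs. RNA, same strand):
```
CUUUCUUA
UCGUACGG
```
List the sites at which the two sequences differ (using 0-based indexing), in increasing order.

0, 1, 2, 4, 5, 6, 7

Scanning 0-based: 0: C/U; 1: U/C; 2: U/G; 4: C/A; 5: U/C; 6: U/G; 7: A/G.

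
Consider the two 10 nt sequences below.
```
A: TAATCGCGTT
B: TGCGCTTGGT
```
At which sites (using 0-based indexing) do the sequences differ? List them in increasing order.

Scanning 0-based: 1: A/G; 2: A/C; 3: T/G; 5: G/T; 6: C/T; 8: T/G.

1, 2, 3, 5, 6, 8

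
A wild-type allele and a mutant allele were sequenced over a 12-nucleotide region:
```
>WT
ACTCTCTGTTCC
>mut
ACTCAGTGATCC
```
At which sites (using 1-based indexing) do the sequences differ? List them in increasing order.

Scanning 1-based: 5: T/A; 6: C/G; 9: T/A.

5, 6, 9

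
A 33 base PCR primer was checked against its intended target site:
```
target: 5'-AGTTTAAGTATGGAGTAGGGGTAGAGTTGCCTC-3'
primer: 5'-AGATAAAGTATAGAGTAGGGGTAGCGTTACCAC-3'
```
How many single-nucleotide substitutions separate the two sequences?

6

Mismatches (1-based): site 3: T→A; site 5: T→A; site 12: G→A; site 25: A→C; site 29: G→A; site 32: T→A.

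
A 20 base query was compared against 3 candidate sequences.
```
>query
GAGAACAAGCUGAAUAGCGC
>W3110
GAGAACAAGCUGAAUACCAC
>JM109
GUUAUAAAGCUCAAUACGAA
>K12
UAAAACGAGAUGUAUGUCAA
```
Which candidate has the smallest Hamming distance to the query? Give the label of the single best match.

W3110

W3110 differs at 2 positions; JM109 differs at 9 positions; K12 differs at 9 positions. The closest is W3110.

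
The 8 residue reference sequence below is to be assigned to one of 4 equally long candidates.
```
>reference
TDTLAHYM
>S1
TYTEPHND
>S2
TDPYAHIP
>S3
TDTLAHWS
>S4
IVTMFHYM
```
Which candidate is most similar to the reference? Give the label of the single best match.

S3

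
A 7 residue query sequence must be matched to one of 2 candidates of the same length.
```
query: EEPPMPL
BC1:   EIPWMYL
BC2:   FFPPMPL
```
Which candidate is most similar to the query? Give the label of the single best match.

Hamming distances to query — BC1: 3; BC2: 2.
Smallest is BC2 with 2 mismatches.

BC2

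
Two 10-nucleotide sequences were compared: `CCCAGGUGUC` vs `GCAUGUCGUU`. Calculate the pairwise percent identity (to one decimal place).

40.0%

Mismatches at positions 1, 3, 4, 6, 7, 10 (1-based): 6 of 10.
Identical positions: 4/10 = 40% → 40.0%.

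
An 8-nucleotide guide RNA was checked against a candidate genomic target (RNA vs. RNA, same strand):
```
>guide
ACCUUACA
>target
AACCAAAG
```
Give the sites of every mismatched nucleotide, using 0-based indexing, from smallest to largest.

1, 3, 4, 6, 7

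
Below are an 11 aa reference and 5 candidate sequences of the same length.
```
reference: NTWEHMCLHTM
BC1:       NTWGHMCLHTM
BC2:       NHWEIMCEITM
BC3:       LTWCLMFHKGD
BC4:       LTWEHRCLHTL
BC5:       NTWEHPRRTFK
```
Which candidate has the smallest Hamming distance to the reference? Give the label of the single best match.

BC1

BC1 differs at 1 position; BC2 differs at 4 positions; BC3 differs at 8 positions; BC4 differs at 3 positions; BC5 differs at 6 positions. The closest is BC1.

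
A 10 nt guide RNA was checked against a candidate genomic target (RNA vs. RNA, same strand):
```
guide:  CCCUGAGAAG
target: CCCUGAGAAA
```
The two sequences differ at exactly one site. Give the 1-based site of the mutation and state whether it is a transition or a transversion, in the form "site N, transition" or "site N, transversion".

site 10, transition

The sequences differ only at site 10: G→A (purine→purine), a transition.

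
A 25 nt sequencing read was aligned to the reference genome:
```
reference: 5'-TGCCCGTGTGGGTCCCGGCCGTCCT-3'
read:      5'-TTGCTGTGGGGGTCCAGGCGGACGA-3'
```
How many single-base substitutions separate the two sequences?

The sequences differ at sites 2, 3, 5, 9, 16, 20, 22, 24, 25 (1-based) — 9 in total.

9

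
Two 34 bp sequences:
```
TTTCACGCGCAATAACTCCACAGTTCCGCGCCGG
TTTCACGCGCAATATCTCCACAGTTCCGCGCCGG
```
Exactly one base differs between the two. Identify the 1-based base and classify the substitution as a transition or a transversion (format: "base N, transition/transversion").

base 15, transversion

The sequences differ only at base 15: A→T (purine→pyrimidine), a transversion.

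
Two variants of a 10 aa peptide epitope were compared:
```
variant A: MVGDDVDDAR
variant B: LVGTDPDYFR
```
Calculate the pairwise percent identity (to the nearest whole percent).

50%

5 positions differ (1, 4, 6, 8, 9), so 5 of 10 match: 5/10 = 50%.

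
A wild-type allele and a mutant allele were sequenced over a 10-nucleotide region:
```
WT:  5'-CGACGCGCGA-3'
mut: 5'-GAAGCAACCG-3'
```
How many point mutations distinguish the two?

Comparing position by position, 8 sites differ: 1 (C/G), 2 (G/A), 4 (C/G), 5 (G/C), 6 (C/A), 7 (G/A), 9 (G/C), 10 (A/G).

8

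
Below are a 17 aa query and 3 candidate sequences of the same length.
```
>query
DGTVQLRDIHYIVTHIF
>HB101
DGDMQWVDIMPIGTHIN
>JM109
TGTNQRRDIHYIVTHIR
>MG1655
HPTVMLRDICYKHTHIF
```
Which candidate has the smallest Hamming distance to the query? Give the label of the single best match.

HB101 differs at 8 residues; JM109 differs at 4 residues; MG1655 differs at 6 residues. The closest is JM109.

JM109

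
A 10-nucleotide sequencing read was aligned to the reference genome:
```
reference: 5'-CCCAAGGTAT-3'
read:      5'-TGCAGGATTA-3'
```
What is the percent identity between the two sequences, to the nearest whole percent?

Mismatches at positions 1, 2, 5, 7, 9, 10 (1-based): 6 of 10.
Identical positions: 4/10 = 40% → 40%.

40%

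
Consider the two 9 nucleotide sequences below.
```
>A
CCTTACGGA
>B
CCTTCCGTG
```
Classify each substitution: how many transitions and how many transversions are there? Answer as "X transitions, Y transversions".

1 transition, 2 transversions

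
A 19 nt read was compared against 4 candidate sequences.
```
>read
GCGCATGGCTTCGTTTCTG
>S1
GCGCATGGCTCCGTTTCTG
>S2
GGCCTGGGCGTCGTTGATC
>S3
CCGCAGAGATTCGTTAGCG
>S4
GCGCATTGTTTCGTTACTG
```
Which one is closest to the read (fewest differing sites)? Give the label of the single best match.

S1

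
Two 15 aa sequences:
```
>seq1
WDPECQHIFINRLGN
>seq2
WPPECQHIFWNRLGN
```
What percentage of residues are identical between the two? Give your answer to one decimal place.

2 positions differ (2, 10), so 13 of 15 match: 13/15 = 86.67%.

86.7%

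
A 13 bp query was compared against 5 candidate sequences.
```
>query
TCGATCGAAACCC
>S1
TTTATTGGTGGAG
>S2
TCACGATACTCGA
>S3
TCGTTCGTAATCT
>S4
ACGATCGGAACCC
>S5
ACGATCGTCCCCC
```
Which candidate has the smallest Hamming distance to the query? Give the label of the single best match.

S4

Hamming distances to query — S1: 9; S2: 9; S3: 4; S4: 2; S5: 4.
Smallest is S4 with 2 mismatches.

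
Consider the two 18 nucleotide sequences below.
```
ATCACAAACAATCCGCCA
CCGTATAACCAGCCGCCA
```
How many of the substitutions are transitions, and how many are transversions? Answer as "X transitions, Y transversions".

Mismatches (1-based):
base 1: A→C (purine→pyrimidine, transversion)
base 2: T→C (pyrimidine→pyrimidine, transition)
base 3: C→G (pyrimidine→purine, transversion)
base 4: A→T (purine→pyrimidine, transversion)
base 5: C→A (pyrimidine→purine, transversion)
base 6: A→T (purine→pyrimidine, transversion)
base 10: A→C (purine→pyrimidine, transversion)
base 12: T→G (pyrimidine→purine, transversion)

1 transition, 7 transversions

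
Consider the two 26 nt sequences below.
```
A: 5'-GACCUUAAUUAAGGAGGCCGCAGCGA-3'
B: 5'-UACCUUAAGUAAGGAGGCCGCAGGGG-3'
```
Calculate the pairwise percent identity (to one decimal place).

84.6%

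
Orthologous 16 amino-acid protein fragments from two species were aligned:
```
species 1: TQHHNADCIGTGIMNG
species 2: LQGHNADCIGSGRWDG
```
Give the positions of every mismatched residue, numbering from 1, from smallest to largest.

1, 3, 11, 13, 14, 15

Scanning 1-based: 1: T/L; 3: H/G; 11: T/S; 13: I/R; 14: M/W; 15: N/D.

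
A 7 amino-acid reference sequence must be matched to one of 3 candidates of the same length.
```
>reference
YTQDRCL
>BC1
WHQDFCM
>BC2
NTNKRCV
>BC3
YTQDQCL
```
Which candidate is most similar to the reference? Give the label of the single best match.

BC1 differs at 4 residues; BC2 differs at 4 residues; BC3 differs at 1 residue. The closest is BC3.

BC3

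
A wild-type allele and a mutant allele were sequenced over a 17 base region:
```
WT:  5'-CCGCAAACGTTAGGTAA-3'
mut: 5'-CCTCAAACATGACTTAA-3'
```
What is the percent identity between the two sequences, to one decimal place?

5 positions differ (3, 9, 11, 13, 14), so 12 of 17 match: 12/17 = 70.59%.

70.6%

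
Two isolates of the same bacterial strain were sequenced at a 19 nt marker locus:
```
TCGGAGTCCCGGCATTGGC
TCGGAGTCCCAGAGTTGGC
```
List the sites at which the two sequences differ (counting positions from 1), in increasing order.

Differences at site 11 (G→A), site 13 (C→A), site 14 (A→G).

11, 13, 14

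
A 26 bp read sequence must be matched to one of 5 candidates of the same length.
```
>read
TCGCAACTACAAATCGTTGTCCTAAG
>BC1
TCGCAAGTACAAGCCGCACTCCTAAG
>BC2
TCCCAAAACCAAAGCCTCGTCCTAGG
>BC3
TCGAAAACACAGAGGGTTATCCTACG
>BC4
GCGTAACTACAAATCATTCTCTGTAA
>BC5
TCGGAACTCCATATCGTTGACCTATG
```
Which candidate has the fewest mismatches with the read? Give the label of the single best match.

BC5

Hamming distances to read — BC1: 6; BC2: 8; BC3: 8; BC4: 8; BC5: 5.
Smallest is BC5 with 5 mismatches.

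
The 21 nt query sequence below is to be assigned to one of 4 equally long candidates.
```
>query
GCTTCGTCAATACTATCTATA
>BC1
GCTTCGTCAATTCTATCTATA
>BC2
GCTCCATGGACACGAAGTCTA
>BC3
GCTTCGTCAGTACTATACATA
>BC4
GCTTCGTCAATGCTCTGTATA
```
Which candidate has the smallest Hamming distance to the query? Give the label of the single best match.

Hamming distances to query — BC1: 1; BC2: 9; BC3: 3; BC4: 3.
Smallest is BC1 with 1 mismatch.

BC1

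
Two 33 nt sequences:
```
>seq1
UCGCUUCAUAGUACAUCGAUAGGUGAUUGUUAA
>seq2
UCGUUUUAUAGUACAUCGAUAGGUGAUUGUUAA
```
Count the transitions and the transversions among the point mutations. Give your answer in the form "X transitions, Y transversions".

2 transitions, 0 transversions

Mismatches (1-based):
site 4: C→U (pyrimidine→pyrimidine, transition)
site 7: C→U (pyrimidine→pyrimidine, transition)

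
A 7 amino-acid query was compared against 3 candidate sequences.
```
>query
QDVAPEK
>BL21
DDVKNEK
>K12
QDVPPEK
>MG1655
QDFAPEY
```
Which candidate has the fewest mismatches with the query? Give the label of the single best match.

BL21 differs at 3 positions; K12 differs at 1 position; MG1655 differs at 2 positions. The closest is K12.

K12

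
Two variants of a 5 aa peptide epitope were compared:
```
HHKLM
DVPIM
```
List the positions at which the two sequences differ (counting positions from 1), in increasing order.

Scanning 1-based: 1: H/D; 2: H/V; 3: K/P; 4: L/I.

1, 2, 3, 4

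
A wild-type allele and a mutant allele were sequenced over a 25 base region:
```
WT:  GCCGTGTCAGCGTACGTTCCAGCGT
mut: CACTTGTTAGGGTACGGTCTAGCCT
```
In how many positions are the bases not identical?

Comparing position by position, 8 positions differ: 1 (G/C), 2 (C/A), 4 (G/T), 8 (C/T), 11 (C/G), 17 (T/G), 20 (C/T), 24 (G/C).

8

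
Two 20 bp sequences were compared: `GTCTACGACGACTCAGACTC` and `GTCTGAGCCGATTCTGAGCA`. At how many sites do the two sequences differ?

8

The sequences differ at sites 5, 6, 8, 12, 15, 18, 19, 20 (1-based) — 8 in total.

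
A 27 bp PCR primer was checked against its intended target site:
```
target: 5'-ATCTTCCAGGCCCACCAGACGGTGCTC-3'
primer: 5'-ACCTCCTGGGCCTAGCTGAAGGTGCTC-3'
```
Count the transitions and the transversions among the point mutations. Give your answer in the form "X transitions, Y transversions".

5 transitions, 3 transversions

Mismatches (1-based):
position 2: T→C (pyrimidine→pyrimidine, transition)
position 5: T→C (pyrimidine→pyrimidine, transition)
position 7: C→T (pyrimidine→pyrimidine, transition)
position 8: A→G (purine→purine, transition)
position 13: C→T (pyrimidine→pyrimidine, transition)
position 15: C→G (pyrimidine→purine, transversion)
position 17: A→T (purine→pyrimidine, transversion)
position 20: C→A (pyrimidine→purine, transversion)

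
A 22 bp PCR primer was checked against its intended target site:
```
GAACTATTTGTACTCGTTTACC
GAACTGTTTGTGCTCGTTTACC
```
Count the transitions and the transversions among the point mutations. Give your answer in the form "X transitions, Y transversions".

Transitions (purine↔purine or pyrimidine↔pyrimidine): 6 A→G, 12 A→G.
Transversions (purine↔pyrimidine): none.

2 transitions, 0 transversions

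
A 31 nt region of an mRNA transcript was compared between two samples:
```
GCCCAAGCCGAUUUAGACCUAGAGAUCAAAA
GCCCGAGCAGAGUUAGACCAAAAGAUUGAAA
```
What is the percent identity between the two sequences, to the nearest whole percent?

77%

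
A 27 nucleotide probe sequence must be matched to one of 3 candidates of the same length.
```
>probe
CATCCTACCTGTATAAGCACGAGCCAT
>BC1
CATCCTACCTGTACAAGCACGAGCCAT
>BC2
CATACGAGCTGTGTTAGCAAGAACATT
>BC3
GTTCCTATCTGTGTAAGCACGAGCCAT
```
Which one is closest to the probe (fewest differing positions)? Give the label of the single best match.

BC1

Hamming distances to probe — BC1: 1; BC2: 9; BC3: 4.
Smallest is BC1 with 1 mismatch.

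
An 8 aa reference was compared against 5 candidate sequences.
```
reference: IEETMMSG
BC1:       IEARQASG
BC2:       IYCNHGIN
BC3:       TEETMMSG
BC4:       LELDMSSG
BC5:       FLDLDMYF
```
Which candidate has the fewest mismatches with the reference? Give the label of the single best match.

BC3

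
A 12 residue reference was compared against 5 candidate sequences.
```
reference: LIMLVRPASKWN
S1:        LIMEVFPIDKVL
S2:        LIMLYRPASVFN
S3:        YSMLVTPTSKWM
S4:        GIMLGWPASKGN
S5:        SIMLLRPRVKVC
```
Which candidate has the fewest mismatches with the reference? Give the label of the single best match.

S2

S1 differs at 6 positions; S2 differs at 3 positions; S3 differs at 5 positions; S4 differs at 4 positions; S5 differs at 6 positions. The closest is S2.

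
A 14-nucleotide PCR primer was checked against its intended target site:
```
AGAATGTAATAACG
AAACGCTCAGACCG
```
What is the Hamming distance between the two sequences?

The sequences differ at bases 2, 4, 5, 6, 8, 10, 12 (1-based) — 7 in total.

7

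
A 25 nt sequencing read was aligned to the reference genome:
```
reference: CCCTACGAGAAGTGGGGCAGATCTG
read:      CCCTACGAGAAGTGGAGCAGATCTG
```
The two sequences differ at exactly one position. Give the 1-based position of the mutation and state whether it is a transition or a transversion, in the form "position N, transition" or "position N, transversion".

position 16, transition

The sequences differ only at position 16: G→A (purine→purine), a transition.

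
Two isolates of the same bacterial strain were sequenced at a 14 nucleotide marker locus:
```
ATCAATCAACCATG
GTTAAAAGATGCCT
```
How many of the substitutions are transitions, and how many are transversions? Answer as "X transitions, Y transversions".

5 transitions, 5 transversions

Transitions (purine↔purine or pyrimidine↔pyrimidine): 1 A→G, 3 C→T, 8 A→G, 10 C→T, 13 T→C.
Transversions (purine↔pyrimidine): 6 T→A, 7 C→A, 11 C→G, 12 A→C, 14 G→T.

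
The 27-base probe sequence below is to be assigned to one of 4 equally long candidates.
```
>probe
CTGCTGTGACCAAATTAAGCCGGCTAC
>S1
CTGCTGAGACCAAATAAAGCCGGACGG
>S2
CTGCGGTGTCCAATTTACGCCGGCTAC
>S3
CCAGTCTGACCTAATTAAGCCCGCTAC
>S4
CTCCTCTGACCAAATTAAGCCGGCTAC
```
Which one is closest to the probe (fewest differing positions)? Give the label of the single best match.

Hamming distances to probe — S1: 6; S2: 4; S3: 6; S4: 2.
Smallest is S4 with 2 mismatches.

S4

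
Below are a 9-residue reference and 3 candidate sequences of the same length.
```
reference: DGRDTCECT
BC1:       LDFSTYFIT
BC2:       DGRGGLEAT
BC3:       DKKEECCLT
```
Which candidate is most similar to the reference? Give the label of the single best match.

Hamming distances to reference — BC1: 7; BC2: 4; BC3: 6.
Smallest is BC2 with 4 mismatches.

BC2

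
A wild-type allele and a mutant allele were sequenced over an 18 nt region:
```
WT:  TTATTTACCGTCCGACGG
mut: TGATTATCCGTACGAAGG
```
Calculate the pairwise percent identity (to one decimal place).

72.2%

Mismatches at positions 2, 6, 7, 12, 16 (1-based): 5 of 18.
Identical positions: 13/18 = 72.22% → 72.2%.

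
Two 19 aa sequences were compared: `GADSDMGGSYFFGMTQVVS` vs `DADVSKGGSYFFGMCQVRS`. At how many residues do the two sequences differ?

The sequences differ at residues 1, 4, 5, 6, 15, 18 (1-based) — 6 in total.

6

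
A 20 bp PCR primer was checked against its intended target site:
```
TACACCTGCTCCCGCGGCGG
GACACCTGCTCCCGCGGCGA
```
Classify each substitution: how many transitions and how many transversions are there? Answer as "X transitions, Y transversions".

Mismatches (1-based):
base 1: T→G (pyrimidine→purine, transversion)
base 20: G→A (purine→purine, transition)

1 transition, 1 transversion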